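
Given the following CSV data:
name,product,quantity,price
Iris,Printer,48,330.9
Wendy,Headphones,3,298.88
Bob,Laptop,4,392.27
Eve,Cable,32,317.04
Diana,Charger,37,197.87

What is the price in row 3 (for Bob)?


Row 3: Bob
Column 'price' = 392.27

ANSWER: 392.27


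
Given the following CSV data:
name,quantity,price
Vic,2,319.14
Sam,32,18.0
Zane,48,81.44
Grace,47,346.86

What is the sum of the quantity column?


Values in 'quantity' column:
  Row 1: 2
  Row 2: 32
  Row 3: 48
  Row 4: 47
Sum = 2 + 32 + 48 + 47 = 129

ANSWER: 129


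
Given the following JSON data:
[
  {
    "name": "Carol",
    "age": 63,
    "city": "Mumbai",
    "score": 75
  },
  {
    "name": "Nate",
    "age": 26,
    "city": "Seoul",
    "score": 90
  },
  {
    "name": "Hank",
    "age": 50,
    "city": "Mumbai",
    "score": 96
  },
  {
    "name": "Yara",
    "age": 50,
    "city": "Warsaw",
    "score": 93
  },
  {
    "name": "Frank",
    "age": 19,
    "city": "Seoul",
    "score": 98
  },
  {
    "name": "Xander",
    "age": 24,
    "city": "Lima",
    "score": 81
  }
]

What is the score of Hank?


Looking up record where name = Hank
Record index: 2
Field 'score' = 96

ANSWER: 96


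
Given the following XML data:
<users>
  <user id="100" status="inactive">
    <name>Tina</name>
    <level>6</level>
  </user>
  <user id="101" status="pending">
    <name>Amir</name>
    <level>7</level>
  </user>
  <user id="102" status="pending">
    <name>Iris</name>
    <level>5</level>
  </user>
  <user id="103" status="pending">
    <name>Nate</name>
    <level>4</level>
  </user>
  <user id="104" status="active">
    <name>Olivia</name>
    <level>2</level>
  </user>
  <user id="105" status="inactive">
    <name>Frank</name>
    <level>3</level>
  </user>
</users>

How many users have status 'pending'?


Counting users with status='pending':
  Amir (id=101) -> MATCH
  Iris (id=102) -> MATCH
  Nate (id=103) -> MATCH
Count: 3

ANSWER: 3


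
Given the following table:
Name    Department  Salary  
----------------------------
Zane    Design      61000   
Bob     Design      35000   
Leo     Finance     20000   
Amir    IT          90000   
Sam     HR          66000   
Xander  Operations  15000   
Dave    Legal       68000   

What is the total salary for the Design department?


Design department members:
  Zane: 61000
  Bob: 35000
Total = 61000 + 35000 = 96000

ANSWER: 96000


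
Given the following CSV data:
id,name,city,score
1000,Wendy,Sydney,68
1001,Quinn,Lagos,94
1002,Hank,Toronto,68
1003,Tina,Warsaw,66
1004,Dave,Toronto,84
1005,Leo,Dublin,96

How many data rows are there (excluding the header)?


Counting rows (excluding header):
Header: id,name,city,score
Data rows: 6

ANSWER: 6


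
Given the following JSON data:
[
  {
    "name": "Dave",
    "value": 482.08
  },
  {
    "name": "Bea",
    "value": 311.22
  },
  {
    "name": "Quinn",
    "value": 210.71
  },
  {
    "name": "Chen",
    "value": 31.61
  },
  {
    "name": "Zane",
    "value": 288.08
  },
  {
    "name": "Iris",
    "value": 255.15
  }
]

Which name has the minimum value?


Comparing values:
  Dave: 482.08
  Bea: 311.22
  Quinn: 210.71
  Chen: 31.61
  Zane: 288.08
  Iris: 255.15
Minimum: Chen (31.61)

ANSWER: Chen


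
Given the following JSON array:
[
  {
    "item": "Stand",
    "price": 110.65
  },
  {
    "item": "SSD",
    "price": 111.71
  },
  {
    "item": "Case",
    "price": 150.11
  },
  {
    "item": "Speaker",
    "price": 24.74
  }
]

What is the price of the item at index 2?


Array index 2 -> Case
price = 150.11

ANSWER: 150.11


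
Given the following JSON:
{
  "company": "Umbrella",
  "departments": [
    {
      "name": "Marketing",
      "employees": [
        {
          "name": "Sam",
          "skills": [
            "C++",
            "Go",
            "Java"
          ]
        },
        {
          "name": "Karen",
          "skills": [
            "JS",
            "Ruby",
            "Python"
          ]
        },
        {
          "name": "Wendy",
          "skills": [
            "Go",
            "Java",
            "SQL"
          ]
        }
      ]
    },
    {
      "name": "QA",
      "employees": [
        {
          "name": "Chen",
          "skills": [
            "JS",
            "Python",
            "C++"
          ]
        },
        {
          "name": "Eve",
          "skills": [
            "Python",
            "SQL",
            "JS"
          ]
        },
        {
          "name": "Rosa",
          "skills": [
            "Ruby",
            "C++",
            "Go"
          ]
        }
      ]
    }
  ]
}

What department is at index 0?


Path: departments[0].name
Value: Marketing

ANSWER: Marketing


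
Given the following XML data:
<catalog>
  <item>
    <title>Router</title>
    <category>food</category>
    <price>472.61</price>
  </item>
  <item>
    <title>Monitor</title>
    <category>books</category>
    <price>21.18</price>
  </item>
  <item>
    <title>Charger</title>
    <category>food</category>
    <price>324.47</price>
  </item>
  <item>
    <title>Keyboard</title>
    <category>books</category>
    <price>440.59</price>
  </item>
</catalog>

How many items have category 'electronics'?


Scanning <item> elements for <category>electronics</category>:
Count: 0

ANSWER: 0


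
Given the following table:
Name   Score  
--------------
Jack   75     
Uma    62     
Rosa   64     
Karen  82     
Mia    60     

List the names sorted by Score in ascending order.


Sorting by Score (ascending):
  Mia: 60
  Uma: 62
  Rosa: 64
  Jack: 75
  Karen: 82


ANSWER: Mia, Uma, Rosa, Jack, Karen


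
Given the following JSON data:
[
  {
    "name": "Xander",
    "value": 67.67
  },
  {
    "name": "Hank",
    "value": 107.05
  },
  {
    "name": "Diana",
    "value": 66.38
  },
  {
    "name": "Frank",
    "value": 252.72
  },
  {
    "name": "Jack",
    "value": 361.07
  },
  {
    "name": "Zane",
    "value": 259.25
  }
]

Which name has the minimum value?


Comparing values:
  Xander: 67.67
  Hank: 107.05
  Diana: 66.38
  Frank: 252.72
  Jack: 361.07
  Zane: 259.25
Minimum: Diana (66.38)

ANSWER: Diana


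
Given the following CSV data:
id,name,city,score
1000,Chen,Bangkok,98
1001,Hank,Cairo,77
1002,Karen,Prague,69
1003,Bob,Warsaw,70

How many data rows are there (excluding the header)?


Counting rows (excluding header):
Header: id,name,city,score
Data rows: 4

ANSWER: 4


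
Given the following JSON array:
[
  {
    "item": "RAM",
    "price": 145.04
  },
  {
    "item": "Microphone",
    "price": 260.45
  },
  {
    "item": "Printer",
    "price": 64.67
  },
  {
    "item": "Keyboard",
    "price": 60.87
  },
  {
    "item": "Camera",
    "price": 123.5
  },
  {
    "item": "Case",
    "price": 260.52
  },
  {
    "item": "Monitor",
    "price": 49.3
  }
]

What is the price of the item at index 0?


Array index 0 -> RAM
price = 145.04

ANSWER: 145.04


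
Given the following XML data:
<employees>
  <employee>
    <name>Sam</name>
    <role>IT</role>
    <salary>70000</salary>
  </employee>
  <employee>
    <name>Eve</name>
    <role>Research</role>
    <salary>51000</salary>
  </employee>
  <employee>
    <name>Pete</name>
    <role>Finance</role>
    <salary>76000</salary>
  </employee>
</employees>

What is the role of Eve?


Searching for <employee> with <name>Eve</name>
Found at position 2
<role>Research</role>

ANSWER: Research


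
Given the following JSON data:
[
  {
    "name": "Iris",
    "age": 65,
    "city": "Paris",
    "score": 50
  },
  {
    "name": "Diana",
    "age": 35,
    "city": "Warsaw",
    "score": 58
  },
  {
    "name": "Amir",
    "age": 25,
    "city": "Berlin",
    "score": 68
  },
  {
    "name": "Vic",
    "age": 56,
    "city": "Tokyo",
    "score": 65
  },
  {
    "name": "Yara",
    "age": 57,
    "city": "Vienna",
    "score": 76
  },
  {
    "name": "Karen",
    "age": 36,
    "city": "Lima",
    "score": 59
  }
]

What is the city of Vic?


Looking up record where name = Vic
Record index: 3
Field 'city' = Tokyo

ANSWER: Tokyo


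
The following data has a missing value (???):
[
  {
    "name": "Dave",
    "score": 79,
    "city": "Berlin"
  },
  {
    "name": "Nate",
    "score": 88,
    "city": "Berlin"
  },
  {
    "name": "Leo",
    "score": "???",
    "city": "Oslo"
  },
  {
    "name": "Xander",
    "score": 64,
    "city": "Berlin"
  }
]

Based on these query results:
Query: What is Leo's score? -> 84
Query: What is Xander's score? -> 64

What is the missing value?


The missing value is Leo's score
From query: Leo's score = 84

ANSWER: 84


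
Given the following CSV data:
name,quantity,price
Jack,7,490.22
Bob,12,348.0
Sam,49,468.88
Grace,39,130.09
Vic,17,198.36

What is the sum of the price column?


Values in 'price' column:
  Row 1: 490.22
  Row 2: 348.0
  Row 3: 468.88
  Row 4: 130.09
  Row 5: 198.36
Sum = 490.22 + 348.0 + 468.88 + 130.09 + 198.36 = 1635.55

ANSWER: 1635.55


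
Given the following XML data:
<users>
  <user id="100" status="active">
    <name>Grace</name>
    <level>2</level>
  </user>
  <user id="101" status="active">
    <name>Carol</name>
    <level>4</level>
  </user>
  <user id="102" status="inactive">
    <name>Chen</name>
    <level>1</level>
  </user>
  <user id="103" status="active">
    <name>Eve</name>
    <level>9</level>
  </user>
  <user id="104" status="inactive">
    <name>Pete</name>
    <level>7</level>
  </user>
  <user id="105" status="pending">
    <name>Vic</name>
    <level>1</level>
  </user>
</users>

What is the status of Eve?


Finding user with name = Eve
user id="103" status="active"

ANSWER: active


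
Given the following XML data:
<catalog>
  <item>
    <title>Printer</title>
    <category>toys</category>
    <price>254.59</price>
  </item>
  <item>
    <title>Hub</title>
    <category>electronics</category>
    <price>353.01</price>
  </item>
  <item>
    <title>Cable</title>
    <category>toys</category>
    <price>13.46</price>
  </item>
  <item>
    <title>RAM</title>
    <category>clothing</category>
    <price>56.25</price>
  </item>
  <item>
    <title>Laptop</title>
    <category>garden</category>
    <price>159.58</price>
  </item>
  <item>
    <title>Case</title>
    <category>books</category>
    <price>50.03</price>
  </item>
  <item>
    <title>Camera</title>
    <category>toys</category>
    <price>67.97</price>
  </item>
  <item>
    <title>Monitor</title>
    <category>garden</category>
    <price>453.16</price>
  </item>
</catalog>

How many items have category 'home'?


Scanning <item> elements for <category>home</category>:
Count: 0

ANSWER: 0


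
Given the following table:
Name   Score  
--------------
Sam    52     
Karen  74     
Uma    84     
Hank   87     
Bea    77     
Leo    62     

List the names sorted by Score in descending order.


Sorting by Score (descending):
  Hank: 87
  Uma: 84
  Bea: 77
  Karen: 74
  Leo: 62
  Sam: 52


ANSWER: Hank, Uma, Bea, Karen, Leo, Sam


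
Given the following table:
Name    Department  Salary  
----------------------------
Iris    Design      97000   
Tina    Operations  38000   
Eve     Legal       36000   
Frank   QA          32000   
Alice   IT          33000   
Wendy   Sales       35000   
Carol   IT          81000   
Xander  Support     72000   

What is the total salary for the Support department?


Support department members:
  Xander: 72000
Total = 72000 = 72000

ANSWER: 72000


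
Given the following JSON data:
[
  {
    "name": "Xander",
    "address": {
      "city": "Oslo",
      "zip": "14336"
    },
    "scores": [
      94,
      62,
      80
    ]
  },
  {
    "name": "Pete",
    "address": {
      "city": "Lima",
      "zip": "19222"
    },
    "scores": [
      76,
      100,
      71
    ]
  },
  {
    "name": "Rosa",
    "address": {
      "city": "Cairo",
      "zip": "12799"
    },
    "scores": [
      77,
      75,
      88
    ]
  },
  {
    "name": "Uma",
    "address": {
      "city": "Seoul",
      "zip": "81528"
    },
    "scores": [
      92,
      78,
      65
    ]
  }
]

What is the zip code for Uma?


Path: records[3].address.zip
Value: 81528

ANSWER: 81528


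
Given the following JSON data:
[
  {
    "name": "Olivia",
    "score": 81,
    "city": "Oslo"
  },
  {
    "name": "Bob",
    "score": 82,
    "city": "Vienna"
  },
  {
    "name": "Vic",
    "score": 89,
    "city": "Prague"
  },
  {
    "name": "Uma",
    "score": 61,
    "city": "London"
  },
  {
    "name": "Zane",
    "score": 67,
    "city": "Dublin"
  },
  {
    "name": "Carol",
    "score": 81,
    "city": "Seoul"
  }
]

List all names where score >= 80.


Filtering records where score >= 80:
  Olivia (score=81) -> YES
  Bob (score=82) -> YES
  Vic (score=89) -> YES
  Uma (score=61) -> no
  Zane (score=67) -> no
  Carol (score=81) -> YES


ANSWER: Olivia, Bob, Vic, Carol


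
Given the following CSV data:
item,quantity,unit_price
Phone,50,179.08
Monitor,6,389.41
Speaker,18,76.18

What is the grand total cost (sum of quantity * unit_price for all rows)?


Computing row totals:
  Phone: 50 * 179.08 = 8954.0
  Monitor: 6 * 389.41 = 2336.46
  Speaker: 18 * 76.18 = 1371.24
Grand total = 8954.0 + 2336.46 + 1371.24 = 12661.7

ANSWER: 12661.7


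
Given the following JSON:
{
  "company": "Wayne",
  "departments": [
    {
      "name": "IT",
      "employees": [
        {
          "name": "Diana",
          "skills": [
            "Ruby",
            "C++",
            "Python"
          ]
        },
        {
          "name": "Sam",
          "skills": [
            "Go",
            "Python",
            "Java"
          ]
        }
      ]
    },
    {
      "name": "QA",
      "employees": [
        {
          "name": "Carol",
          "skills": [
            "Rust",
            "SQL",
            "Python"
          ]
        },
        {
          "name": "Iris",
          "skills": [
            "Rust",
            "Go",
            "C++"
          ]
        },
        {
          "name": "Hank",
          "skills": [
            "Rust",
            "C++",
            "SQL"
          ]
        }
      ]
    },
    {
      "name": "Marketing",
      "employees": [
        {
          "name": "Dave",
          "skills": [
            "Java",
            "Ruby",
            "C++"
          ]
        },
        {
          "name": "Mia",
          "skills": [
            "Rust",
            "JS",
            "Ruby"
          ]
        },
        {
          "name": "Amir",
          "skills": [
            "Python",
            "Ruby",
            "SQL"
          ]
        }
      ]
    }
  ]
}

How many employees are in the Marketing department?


Path: departments[2].employees
Count: 3

ANSWER: 3


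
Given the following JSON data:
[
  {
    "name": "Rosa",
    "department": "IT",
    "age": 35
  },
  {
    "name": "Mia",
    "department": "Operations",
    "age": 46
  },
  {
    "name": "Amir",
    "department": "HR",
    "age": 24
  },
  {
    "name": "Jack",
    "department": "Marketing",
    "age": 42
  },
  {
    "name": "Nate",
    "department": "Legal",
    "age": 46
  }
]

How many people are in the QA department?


Scanning records for department = QA
  No matches found
Count: 0

ANSWER: 0


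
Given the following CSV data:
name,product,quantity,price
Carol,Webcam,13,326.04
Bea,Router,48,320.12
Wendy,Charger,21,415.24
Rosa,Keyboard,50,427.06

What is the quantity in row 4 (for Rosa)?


Row 4: Rosa
Column 'quantity' = 50

ANSWER: 50


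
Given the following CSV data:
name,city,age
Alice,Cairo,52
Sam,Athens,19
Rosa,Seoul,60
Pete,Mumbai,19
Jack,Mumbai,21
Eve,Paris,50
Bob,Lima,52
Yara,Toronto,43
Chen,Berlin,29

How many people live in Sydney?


Scanning city column for 'Sydney':
Total matches: 0

ANSWER: 0


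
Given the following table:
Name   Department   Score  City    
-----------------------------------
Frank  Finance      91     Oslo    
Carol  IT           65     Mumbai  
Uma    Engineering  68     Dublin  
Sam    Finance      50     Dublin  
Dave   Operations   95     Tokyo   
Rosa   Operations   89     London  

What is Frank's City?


Row 1: Frank
City = Oslo

ANSWER: Oslo


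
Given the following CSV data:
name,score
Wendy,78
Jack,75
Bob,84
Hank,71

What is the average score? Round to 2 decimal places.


Scores: 78, 75, 84, 71
Sum = 308
Count = 4
Average = 308 / 4 = 77.00

ANSWER: 77.00


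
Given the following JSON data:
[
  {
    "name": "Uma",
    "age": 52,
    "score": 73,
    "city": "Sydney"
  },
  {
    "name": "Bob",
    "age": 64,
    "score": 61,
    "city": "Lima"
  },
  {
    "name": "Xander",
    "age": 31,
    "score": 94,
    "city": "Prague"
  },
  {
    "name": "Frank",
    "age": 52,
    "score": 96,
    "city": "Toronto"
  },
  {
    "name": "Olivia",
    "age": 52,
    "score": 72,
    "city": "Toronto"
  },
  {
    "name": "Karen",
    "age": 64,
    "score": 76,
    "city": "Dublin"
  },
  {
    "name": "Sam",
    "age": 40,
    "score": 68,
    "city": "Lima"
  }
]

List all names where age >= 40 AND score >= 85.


Checking both conditions:
  Uma (age=52, score=73) -> no
  Bob (age=64, score=61) -> no
  Xander (age=31, score=94) -> no
  Frank (age=52, score=96) -> YES
  Olivia (age=52, score=72) -> no
  Karen (age=64, score=76) -> no
  Sam (age=40, score=68) -> no


ANSWER: Frank


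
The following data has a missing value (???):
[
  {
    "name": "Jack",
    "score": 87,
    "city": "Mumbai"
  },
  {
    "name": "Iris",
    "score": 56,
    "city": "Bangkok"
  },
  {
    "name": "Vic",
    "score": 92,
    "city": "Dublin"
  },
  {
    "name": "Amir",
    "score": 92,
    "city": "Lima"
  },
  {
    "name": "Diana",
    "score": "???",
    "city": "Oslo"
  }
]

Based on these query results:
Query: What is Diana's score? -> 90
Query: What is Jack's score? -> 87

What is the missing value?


The missing value is Diana's score
From query: Diana's score = 90

ANSWER: 90


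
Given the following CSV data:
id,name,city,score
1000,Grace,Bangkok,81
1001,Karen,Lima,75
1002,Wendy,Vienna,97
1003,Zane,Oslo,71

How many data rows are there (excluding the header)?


Counting rows (excluding header):
Header: id,name,city,score
Data rows: 4

ANSWER: 4


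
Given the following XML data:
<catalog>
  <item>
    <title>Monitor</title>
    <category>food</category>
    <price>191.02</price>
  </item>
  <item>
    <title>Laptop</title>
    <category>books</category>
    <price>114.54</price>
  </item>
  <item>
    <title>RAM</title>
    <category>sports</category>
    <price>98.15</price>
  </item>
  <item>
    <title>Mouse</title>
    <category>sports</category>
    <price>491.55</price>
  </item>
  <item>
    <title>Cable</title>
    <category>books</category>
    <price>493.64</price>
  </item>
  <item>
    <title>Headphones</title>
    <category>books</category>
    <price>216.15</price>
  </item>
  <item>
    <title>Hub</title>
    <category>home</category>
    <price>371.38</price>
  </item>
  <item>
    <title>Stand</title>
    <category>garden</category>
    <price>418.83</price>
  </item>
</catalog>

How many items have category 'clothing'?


Scanning <item> elements for <category>clothing</category>:
Count: 0

ANSWER: 0


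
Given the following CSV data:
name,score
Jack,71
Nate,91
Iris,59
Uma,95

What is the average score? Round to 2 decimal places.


Scores: 71, 91, 59, 95
Sum = 316
Count = 4
Average = 316 / 4 = 79.00

ANSWER: 79.00


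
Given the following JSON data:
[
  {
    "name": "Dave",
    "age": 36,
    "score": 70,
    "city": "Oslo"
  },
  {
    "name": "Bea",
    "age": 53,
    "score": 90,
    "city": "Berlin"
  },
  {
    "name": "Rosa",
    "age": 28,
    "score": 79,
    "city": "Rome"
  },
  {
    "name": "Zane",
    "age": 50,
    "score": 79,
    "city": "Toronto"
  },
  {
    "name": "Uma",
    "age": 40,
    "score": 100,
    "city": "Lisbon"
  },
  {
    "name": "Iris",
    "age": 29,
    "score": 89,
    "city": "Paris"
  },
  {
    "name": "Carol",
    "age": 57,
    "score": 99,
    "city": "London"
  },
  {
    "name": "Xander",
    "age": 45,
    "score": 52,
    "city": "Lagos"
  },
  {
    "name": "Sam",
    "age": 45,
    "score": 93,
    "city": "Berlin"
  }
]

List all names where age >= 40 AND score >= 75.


Checking both conditions:
  Dave (age=36, score=70) -> no
  Bea (age=53, score=90) -> YES
  Rosa (age=28, score=79) -> no
  Zane (age=50, score=79) -> YES
  Uma (age=40, score=100) -> YES
  Iris (age=29, score=89) -> no
  Carol (age=57, score=99) -> YES
  Xander (age=45, score=52) -> no
  Sam (age=45, score=93) -> YES


ANSWER: Bea, Zane, Uma, Carol, Sam


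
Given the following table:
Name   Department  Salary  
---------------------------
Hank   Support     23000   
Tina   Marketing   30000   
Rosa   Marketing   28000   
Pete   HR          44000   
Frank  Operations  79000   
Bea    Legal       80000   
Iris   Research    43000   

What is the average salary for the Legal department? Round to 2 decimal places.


Legal department members:
  Bea: 80000
Sum = 80000
Count = 1
Average = 80000 / 1 = 80000.00

ANSWER: 80000.00


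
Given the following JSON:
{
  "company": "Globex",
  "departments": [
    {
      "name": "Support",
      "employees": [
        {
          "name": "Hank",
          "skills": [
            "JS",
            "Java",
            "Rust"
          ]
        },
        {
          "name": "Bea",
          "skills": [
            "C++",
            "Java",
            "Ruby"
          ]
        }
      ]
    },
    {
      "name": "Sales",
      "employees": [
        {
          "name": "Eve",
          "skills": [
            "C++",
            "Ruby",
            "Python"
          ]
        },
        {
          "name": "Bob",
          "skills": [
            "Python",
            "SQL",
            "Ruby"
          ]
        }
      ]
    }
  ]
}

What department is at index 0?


Path: departments[0].name
Value: Support

ANSWER: Support


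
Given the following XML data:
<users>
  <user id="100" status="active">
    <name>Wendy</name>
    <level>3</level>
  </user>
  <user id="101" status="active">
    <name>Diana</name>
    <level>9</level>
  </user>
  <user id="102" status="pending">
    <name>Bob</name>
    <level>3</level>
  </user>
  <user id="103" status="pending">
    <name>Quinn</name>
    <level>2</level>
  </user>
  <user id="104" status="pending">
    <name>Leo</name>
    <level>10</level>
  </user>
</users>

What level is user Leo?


Finding user: Leo
<level>10</level>

ANSWER: 10


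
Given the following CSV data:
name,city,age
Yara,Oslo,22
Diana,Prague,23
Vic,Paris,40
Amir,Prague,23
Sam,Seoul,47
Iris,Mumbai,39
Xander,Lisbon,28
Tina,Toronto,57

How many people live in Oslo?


Scanning city column for 'Oslo':
  Row 1: Yara -> MATCH
Total matches: 1

ANSWER: 1


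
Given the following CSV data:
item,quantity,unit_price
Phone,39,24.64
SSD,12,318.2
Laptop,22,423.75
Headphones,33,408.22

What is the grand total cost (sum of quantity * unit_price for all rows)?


Computing row totals:
  Phone: 39 * 24.64 = 960.96
  SSD: 12 * 318.2 = 3818.4
  Laptop: 22 * 423.75 = 9322.5
  Headphones: 33 * 408.22 = 13471.26
Grand total = 960.96 + 3818.4 + 9322.5 + 13471.26 = 27573.12

ANSWER: 27573.12


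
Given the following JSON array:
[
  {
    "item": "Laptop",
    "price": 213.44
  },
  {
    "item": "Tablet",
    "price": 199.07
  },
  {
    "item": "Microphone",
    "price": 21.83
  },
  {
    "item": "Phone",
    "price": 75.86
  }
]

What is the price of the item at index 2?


Array index 2 -> Microphone
price = 21.83

ANSWER: 21.83


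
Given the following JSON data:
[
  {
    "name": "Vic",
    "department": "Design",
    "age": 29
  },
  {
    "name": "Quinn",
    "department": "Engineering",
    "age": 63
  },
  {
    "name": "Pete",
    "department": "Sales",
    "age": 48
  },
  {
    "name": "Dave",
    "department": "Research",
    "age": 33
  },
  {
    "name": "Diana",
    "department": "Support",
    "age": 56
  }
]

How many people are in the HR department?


Scanning records for department = HR
  No matches found
Count: 0

ANSWER: 0


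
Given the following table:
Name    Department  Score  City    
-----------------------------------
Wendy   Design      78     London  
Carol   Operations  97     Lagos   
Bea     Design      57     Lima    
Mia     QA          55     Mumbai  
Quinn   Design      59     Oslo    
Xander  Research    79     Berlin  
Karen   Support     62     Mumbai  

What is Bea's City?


Row 3: Bea
City = Lima

ANSWER: Lima


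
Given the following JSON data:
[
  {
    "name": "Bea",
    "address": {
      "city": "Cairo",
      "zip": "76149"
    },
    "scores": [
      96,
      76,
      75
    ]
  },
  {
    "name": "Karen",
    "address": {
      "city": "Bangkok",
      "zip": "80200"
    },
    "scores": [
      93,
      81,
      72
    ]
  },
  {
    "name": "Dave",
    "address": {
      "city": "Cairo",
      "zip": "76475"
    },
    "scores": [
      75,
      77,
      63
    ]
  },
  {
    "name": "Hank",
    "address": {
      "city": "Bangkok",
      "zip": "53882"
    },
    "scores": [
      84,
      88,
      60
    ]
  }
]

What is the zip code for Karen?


Path: records[1].address.zip
Value: 80200

ANSWER: 80200


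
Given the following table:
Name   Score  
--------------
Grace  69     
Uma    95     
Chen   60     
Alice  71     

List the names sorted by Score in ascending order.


Sorting by Score (ascending):
  Chen: 60
  Grace: 69
  Alice: 71
  Uma: 95


ANSWER: Chen, Grace, Alice, Uma


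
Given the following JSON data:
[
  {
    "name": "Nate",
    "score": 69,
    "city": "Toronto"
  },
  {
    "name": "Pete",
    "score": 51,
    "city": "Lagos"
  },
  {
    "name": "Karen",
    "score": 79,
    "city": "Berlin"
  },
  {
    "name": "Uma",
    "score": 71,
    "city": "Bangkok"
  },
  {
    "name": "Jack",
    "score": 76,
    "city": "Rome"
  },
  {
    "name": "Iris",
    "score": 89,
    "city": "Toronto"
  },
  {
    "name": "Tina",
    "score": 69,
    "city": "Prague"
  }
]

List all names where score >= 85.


Filtering records where score >= 85:
  Nate (score=69) -> no
  Pete (score=51) -> no
  Karen (score=79) -> no
  Uma (score=71) -> no
  Jack (score=76) -> no
  Iris (score=89) -> YES
  Tina (score=69) -> no


ANSWER: Iris


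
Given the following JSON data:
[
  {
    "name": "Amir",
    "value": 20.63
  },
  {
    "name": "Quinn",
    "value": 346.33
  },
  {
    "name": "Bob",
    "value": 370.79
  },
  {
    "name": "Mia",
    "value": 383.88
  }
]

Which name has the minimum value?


Comparing values:
  Amir: 20.63
  Quinn: 346.33
  Bob: 370.79
  Mia: 383.88
Minimum: Amir (20.63)

ANSWER: Amir


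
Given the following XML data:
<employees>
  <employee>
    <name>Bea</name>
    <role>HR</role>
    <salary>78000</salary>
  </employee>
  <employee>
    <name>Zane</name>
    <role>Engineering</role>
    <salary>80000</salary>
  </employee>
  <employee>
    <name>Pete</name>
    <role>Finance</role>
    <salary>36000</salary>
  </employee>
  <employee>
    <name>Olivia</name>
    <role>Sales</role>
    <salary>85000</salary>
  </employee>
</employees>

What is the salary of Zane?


Searching for <employee> with <name>Zane</name>
Found at position 2
<salary>80000</salary>

ANSWER: 80000


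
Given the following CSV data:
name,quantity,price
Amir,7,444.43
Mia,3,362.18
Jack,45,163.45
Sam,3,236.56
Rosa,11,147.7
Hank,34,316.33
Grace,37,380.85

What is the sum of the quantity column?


Values in 'quantity' column:
  Row 1: 7
  Row 2: 3
  Row 3: 45
  Row 4: 3
  Row 5: 11
  Row 6: 34
  Row 7: 37
Sum = 7 + 3 + 45 + 3 + 11 + 34 + 37 = 140

ANSWER: 140


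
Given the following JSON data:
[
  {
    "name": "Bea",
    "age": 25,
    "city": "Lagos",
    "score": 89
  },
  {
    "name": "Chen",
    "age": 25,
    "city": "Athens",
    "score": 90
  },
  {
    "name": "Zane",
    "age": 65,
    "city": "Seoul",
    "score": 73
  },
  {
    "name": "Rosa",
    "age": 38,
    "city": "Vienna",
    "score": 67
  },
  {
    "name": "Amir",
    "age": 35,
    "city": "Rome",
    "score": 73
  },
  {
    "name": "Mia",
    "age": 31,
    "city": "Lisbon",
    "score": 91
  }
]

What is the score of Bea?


Looking up record where name = Bea
Record index: 0
Field 'score' = 89

ANSWER: 89


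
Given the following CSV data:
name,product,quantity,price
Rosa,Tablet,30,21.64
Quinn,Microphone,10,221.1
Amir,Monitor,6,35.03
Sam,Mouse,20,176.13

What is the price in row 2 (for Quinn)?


Row 2: Quinn
Column 'price' = 221.1

ANSWER: 221.1


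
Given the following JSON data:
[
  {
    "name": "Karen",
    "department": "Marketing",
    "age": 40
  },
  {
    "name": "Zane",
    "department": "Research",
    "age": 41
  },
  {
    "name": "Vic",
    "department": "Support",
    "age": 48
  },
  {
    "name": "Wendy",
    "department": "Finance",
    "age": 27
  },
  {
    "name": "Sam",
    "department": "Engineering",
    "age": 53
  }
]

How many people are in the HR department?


Scanning records for department = HR
  No matches found
Count: 0

ANSWER: 0


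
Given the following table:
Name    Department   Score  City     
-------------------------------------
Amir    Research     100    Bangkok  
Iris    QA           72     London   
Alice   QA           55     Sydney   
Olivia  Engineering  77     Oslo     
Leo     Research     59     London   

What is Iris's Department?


Row 2: Iris
Department = QA

ANSWER: QA


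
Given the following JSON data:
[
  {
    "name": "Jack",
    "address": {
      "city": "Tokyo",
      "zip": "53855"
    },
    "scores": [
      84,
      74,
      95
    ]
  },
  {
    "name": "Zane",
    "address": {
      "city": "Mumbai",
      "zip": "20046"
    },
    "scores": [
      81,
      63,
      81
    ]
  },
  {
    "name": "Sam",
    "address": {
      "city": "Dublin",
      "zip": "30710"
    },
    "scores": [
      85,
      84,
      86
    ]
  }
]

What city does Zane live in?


Path: records[1].address.city
Value: Mumbai

ANSWER: Mumbai


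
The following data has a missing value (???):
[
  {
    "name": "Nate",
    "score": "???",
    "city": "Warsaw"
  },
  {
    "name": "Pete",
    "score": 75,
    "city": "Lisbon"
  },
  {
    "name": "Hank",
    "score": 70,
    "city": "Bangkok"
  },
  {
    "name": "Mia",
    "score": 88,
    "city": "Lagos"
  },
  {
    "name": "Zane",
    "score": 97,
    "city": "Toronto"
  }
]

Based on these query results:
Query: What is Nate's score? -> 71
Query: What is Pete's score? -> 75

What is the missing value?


The missing value is Nate's score
From query: Nate's score = 71

ANSWER: 71


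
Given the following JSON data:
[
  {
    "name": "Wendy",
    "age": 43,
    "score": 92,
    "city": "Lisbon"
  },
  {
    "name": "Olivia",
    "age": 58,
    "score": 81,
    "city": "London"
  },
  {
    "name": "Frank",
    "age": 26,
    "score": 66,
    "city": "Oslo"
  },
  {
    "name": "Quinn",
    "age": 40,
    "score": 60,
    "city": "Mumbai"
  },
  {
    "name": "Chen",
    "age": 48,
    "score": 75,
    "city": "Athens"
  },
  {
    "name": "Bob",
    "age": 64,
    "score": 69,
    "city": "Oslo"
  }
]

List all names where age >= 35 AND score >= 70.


Checking both conditions:
  Wendy (age=43, score=92) -> YES
  Olivia (age=58, score=81) -> YES
  Frank (age=26, score=66) -> no
  Quinn (age=40, score=60) -> no
  Chen (age=48, score=75) -> YES
  Bob (age=64, score=69) -> no


ANSWER: Wendy, Olivia, Chen


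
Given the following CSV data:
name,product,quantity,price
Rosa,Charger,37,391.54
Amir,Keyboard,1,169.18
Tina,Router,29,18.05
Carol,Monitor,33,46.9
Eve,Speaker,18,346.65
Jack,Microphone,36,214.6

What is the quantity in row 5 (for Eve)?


Row 5: Eve
Column 'quantity' = 18

ANSWER: 18


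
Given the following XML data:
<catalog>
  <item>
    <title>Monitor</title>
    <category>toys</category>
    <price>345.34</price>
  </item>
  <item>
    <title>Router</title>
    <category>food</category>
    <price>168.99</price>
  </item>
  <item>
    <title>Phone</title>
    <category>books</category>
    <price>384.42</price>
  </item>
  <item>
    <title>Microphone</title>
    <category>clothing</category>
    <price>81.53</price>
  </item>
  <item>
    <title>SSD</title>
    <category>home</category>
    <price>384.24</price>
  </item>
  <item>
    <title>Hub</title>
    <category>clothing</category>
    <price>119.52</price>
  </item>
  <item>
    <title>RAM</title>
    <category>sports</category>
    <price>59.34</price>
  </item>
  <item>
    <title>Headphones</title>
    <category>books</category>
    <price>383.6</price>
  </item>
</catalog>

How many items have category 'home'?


Scanning <item> elements for <category>home</category>:
  Item 5: SSD -> MATCH
Count: 1

ANSWER: 1


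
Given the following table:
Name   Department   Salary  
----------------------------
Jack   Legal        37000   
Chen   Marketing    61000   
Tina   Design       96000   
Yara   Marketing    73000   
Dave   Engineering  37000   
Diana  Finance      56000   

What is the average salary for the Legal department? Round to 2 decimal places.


Legal department members:
  Jack: 37000
Sum = 37000
Count = 1
Average = 37000 / 1 = 37000.00

ANSWER: 37000.00


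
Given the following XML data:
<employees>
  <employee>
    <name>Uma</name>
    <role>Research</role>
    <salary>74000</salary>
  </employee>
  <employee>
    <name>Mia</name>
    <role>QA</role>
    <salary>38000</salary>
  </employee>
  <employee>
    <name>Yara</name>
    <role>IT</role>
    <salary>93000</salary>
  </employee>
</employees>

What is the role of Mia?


Searching for <employee> with <name>Mia</name>
Found at position 2
<role>QA</role>

ANSWER: QA


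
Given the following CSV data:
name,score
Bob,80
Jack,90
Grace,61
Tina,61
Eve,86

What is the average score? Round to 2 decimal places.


Scores: 80, 90, 61, 61, 86
Sum = 378
Count = 5
Average = 378 / 5 = 75.60

ANSWER: 75.60


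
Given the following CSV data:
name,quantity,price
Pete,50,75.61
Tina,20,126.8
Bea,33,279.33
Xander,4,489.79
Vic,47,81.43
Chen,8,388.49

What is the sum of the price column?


Values in 'price' column:
  Row 1: 75.61
  Row 2: 126.8
  Row 3: 279.33
  Row 4: 489.79
  Row 5: 81.43
  Row 6: 388.49
Sum = 75.61 + 126.8 + 279.33 + 489.79 + 81.43 + 388.49 = 1441.45

ANSWER: 1441.45


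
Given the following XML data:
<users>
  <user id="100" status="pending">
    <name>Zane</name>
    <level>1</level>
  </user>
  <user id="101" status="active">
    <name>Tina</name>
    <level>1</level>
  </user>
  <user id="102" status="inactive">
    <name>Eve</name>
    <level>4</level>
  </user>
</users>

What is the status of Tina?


Finding user with name = Tina
user id="101" status="active"

ANSWER: active


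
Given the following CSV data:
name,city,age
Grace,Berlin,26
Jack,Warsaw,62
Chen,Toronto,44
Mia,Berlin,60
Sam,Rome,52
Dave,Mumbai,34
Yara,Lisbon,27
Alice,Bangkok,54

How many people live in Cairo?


Scanning city column for 'Cairo':
Total matches: 0

ANSWER: 0


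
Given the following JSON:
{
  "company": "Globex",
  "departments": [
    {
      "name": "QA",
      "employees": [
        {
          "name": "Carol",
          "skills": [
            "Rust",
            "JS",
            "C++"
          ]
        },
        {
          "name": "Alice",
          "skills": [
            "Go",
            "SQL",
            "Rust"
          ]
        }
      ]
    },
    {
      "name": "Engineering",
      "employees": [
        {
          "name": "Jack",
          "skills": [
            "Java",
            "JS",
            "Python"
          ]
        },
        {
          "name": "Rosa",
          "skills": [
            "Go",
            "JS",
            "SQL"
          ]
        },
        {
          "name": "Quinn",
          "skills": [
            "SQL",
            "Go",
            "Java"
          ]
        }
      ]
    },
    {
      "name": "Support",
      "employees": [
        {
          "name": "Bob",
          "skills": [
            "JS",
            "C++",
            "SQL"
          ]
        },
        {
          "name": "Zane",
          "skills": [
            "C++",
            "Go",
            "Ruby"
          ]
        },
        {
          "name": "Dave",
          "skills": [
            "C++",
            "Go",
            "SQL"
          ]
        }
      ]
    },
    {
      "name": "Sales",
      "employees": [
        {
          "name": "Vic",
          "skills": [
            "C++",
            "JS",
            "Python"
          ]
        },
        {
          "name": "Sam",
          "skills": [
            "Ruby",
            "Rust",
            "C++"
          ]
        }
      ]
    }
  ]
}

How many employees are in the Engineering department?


Path: departments[1].employees
Count: 3

ANSWER: 3


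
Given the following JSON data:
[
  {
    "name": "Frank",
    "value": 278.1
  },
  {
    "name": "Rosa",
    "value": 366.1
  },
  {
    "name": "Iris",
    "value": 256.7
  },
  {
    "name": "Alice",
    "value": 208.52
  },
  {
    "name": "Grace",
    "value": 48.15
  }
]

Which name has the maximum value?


Comparing values:
  Frank: 278.1
  Rosa: 366.1
  Iris: 256.7
  Alice: 208.52
  Grace: 48.15
Maximum: Rosa (366.1)

ANSWER: Rosa


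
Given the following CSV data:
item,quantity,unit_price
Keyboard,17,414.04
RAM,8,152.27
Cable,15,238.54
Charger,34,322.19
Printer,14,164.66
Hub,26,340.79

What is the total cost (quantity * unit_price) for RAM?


Row: RAM
quantity = 8
unit_price = 152.27
total = 8 * 152.27 = 1218.16

ANSWER: 1218.16


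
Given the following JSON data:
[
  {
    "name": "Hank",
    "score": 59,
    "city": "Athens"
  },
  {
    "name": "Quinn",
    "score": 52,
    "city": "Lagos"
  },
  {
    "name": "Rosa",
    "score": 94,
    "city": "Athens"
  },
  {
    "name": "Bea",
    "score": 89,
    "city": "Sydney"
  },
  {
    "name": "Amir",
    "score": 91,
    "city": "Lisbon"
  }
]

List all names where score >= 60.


Filtering records where score >= 60:
  Hank (score=59) -> no
  Quinn (score=52) -> no
  Rosa (score=94) -> YES
  Bea (score=89) -> YES
  Amir (score=91) -> YES


ANSWER: Rosa, Bea, Amir


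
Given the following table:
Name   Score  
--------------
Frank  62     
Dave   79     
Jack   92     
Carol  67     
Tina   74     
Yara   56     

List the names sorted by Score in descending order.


Sorting by Score (descending):
  Jack: 92
  Dave: 79
  Tina: 74
  Carol: 67
  Frank: 62
  Yara: 56


ANSWER: Jack, Dave, Tina, Carol, Frank, Yara


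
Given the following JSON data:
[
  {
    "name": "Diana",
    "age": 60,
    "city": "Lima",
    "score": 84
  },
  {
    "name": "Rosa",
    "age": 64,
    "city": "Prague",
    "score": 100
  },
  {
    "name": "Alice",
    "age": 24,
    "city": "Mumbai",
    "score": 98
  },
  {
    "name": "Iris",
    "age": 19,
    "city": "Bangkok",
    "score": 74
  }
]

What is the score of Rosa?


Looking up record where name = Rosa
Record index: 1
Field 'score' = 100

ANSWER: 100


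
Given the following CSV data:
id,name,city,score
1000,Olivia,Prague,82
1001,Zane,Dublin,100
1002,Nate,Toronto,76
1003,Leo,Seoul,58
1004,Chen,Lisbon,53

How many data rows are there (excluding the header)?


Counting rows (excluding header):
Header: id,name,city,score
Data rows: 5

ANSWER: 5


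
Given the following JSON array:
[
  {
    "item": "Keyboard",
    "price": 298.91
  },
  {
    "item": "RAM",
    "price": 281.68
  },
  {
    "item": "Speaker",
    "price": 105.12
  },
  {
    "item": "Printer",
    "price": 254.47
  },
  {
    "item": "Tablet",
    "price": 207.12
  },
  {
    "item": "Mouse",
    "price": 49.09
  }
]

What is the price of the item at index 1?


Array index 1 -> RAM
price = 281.68

ANSWER: 281.68


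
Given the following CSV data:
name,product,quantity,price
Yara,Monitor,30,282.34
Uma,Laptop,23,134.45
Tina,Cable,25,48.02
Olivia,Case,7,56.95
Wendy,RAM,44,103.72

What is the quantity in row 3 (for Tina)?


Row 3: Tina
Column 'quantity' = 25

ANSWER: 25


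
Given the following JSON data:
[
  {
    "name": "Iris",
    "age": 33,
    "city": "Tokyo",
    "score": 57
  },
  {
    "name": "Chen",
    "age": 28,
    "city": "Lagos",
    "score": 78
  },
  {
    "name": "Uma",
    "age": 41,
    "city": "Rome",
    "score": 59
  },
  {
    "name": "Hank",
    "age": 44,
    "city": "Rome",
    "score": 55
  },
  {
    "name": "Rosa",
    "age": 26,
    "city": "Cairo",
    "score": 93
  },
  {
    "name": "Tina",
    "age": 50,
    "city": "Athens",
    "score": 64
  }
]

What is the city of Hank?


Looking up record where name = Hank
Record index: 3
Field 'city' = Rome

ANSWER: Rome
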